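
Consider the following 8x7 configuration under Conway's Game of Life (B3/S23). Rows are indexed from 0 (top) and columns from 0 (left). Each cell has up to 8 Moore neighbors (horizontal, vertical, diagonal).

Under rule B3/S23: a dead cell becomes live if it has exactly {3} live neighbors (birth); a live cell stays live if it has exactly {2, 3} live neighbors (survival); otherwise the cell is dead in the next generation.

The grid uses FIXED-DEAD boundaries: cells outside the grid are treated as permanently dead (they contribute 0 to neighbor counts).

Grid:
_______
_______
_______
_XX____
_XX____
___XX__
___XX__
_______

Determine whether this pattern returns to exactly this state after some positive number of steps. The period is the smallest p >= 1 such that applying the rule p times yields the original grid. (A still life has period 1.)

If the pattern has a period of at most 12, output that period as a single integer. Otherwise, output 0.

Answer: 2

Derivation:
Simulating and comparing each generation to the original:
Gen 0 (original, given above): 8 live cells
Gen 1: 6 live cells, differs from original
Gen 2: 8 live cells, MATCHES original -> period = 2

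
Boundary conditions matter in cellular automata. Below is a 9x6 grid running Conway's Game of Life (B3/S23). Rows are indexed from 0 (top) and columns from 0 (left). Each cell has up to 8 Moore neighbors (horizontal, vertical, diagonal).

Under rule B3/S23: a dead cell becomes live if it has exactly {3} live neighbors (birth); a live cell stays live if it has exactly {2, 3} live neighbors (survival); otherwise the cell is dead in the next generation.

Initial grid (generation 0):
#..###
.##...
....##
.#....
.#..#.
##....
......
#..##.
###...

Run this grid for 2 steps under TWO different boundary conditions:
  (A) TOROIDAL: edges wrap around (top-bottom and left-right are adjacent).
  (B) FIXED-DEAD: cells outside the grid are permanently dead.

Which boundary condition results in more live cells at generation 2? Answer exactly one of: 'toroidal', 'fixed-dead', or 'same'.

Under TOROIDAL boundary, generation 2:
.#.##.
....##
..##..
...#.#
..#...
.....#
....#.
..####
###...
Population = 19

Under FIXED-DEAD boundary, generation 2:
.#.#..
#.....
.###..
...#..
###...
......
......
...#..
#..#..
Population = 13

Comparison: toroidal=19, fixed-dead=13 -> toroidal

Answer: toroidal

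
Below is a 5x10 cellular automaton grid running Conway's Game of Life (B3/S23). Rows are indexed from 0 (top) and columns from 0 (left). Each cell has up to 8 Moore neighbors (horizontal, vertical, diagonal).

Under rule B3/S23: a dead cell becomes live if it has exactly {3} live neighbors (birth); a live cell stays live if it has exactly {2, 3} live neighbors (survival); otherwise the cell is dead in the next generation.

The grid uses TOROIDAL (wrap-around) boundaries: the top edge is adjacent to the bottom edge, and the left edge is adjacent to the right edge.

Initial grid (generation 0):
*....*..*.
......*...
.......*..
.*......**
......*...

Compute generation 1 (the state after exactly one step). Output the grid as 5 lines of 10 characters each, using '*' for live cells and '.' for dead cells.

Answer: .....***..
......**..
.......**.
.......**.
*......**.

Derivation:
Simulating step by step:
Generation 0 (given above): 9 live cells
Generation 1: 12 live cells
(generation 1 grid is the final answer)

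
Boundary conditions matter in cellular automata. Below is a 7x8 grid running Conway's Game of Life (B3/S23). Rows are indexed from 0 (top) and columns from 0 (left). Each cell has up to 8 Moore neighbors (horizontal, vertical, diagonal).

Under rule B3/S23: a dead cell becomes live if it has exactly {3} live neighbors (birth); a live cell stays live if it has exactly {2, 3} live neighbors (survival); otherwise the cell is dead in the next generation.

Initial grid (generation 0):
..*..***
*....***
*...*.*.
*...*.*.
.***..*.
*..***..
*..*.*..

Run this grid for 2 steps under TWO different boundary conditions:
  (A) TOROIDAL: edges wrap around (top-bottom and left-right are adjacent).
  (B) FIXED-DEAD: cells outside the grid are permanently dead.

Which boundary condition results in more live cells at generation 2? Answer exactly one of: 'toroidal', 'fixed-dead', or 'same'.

Under TOROIDAL boundary, generation 2:
...*....
..*.....
..*.*...
..*.....
..**....
...*.**.
..*...*.
Population = 12

Under FIXED-DEAD boundary, generation 2:
........
**..**..
*.*.*...
..*...**
*.**....
*.*.***.
....***.
Population = 21

Comparison: toroidal=12, fixed-dead=21 -> fixed-dead

Answer: fixed-dead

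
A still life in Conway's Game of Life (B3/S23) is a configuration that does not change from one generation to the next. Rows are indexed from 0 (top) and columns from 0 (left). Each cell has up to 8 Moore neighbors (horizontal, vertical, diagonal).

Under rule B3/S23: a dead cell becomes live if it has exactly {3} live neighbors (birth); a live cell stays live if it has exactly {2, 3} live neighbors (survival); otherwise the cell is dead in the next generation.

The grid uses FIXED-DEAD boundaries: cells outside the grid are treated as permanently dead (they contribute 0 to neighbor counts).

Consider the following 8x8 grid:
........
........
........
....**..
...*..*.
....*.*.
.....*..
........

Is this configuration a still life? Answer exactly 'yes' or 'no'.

Compute generation 1 and compare to generation 0 (given above):
Generation 1:
........
........
........
....**..
...*..*.
....*.*.
.....*..
........
The grids are IDENTICAL -> still life.

Answer: yes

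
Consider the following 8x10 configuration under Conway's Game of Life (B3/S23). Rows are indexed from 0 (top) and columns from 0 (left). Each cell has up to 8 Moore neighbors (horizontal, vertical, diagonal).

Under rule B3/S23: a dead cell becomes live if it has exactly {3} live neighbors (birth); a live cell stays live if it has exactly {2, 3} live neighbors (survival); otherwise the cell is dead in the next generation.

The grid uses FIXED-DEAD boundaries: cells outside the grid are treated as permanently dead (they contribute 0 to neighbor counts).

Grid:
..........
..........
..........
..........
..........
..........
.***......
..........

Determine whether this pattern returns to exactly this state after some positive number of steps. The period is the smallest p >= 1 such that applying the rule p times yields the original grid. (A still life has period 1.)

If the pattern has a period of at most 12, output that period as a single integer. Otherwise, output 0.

Answer: 2

Derivation:
Simulating and comparing each generation to the original:
Gen 0 (original, given above): 3 live cells
Gen 1: 3 live cells, differs from original
Gen 2: 3 live cells, MATCHES original -> period = 2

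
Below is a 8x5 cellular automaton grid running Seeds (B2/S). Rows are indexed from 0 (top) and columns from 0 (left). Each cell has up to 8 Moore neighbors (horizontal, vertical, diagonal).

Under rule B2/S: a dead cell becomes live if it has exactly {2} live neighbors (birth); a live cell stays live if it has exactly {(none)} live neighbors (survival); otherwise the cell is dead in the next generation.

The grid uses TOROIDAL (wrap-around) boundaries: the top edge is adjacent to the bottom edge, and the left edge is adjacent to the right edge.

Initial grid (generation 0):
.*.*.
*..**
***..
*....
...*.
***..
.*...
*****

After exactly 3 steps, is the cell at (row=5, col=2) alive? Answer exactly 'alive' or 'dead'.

Answer: alive

Derivation:
Simulating step by step:
Generation 0 (given above): 19 live cells
Generation 1: 3 live cells
.....
.....
.....
...*.
.....
...**
.....
.....
Generation 2: 3 live cells
.....
.....
.....
.....
..*..
.....
...**
.....
Generation 3: 4 live cells
.....
.....
.....
.....
.....
..*.*
.....
...**

Cell (5,2) at generation 3: 1 -> alive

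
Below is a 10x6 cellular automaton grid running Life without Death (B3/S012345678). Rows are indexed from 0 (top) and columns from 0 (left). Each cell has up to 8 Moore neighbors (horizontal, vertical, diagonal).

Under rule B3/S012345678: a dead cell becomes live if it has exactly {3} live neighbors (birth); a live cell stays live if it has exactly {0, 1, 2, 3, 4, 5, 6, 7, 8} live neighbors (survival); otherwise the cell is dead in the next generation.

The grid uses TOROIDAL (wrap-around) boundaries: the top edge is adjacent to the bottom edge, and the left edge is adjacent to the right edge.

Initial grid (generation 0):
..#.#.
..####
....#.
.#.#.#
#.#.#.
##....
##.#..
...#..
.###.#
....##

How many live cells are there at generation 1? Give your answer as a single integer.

Answer: 33

Derivation:
Simulating step by step:
Generation 0 (given above): 25 live cells
Generation 1: 33 live cells
..#.#.
..####
#...#.
####.#
#.###.
##.#..
##.#..
...#..
####.#
##..##
Population at generation 1: 33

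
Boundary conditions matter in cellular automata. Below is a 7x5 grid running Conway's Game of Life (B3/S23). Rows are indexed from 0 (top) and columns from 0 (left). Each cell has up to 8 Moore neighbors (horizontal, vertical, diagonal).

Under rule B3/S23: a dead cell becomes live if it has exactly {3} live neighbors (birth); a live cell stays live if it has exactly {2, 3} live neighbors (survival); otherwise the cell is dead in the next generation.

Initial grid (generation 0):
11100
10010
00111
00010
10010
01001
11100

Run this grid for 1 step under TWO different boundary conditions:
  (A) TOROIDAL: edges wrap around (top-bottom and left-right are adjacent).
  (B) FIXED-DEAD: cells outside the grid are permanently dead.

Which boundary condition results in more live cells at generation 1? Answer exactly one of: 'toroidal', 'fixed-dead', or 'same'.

Under TOROIDAL boundary, generation 1:
00010
10000
00100
00000
10110
00011
00011
Population = 10

Under FIXED-DEAD boundary, generation 1:
11100
10001
00101
00000
00111
00010
11100
Population = 14

Comparison: toroidal=10, fixed-dead=14 -> fixed-dead

Answer: fixed-dead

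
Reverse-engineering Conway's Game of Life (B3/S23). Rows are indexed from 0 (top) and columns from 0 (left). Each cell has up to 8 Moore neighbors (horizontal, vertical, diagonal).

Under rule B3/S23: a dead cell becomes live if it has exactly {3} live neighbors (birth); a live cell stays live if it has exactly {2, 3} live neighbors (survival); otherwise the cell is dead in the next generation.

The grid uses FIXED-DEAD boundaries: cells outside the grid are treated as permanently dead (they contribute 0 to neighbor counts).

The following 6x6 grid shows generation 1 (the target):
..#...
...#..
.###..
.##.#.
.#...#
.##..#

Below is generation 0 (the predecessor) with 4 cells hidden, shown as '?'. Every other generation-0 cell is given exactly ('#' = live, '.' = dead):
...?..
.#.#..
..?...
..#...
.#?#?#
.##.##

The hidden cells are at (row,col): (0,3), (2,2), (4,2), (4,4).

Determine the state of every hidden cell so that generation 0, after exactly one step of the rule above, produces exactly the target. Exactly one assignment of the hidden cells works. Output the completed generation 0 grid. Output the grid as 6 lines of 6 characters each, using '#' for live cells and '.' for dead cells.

Hidden generation-0 cells (in order): (0,3), (2,2), (4,2), (4,4).
A hidden cell only influences target cells in its own 3x3 neighborhood. Try each of the 2^4 = 16 assignments, step the completed generation 0 forward once under B3/S23, and compare with the target:
  (0,3)=. (2,2)=. (4,2)=. (4,4)=. -> step gives (0,2)='.' but target has '#' -> reject
  (0,3)=. (2,2)=. (4,2)=. (4,4)=# -> step gives (0,2)='.' but target has '#' -> reject
  (0,3)=. (2,2)=. (4,2)=# (4,4)=. -> step gives (0,2)='.' but target has '#' -> reject
  (0,3)=. (2,2)=. (4,2)=# (4,4)=# -> step gives (0,2)='.' but target has '#' -> reject
  (0,3)=. (2,2)=# (4,2)=. (4,4)=. -> step gives (0,2)='.' but target has '#' -> reject
  (0,3)=. (2,2)=# (4,2)=. (4,4)=# -> step gives (0,2)='.' but target has '#' -> reject
  (0,3)=. (2,2)=# (4,2)=# (4,4)=. -> step gives (0,2)='.' but target has '#' -> reject
  (0,3)=. (2,2)=# (4,2)=# (4,4)=# -> step gives (0,2)='.' but target has '#' -> reject
  (0,3)=# (2,2)=. (4,2)=. (4,4)=. -> step gives (1,2)='#' but target has '.' -> reject
  (0,3)=# (2,2)=. (4,2)=. (4,4)=# -> step gives (1,2)='#' but target has '.' -> reject
  (0,3)=# (2,2)=. (4,2)=# (4,4)=. -> step gives (1,2)='#' but target has '.' -> reject
  (0,3)=# (2,2)=. (4,2)=# (4,4)=# -> step gives (1,2)='#' but target has '.' -> reject
  (0,3)=# (2,2)=# (4,2)=. (4,4)=. -> step gives (3,3)='#' but target has '.' -> reject
  (0,3)=# (2,2)=# (4,2)=. (4,4)=# -> step reproduces the target at every cell -> ACCEPT
  (0,3)=# (2,2)=# (4,2)=# (4,4)=. -> step gives (3,1)='.' but target has '#' -> reject
  (0,3)=# (2,2)=# (4,2)=# (4,4)=# -> step gives (3,1)='.' but target has '#' -> reject
Unique solution: (0,3)=live, (2,2)=live, (4,2)=dead, (4,4)=live.
Check: live-neighbor counts of every cell in the completed generation 0:
113120
114220
133310
133432
235443
223443
Applying B3/S23 to generation 0 with these counts gives:
..#...
...#..
.###..
.##.#.
.#...#
.##..#
which matches the target exactly.

Answer: ...#..
.#.#..
..#...
..#...
.#.###
.##.##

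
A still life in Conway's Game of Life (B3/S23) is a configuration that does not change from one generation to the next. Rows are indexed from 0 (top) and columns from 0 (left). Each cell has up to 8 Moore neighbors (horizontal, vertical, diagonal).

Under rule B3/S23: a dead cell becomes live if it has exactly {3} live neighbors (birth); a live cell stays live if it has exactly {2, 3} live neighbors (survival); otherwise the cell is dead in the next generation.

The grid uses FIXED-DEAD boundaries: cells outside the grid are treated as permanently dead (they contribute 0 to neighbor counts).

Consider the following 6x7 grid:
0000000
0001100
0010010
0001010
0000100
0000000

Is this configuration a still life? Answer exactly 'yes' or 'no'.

Answer: yes

Derivation:
Compute generation 1 and compare to generation 0 (given above):
Generation 1:
0000000
0001100
0010010
0001010
0000100
0000000
The grids are IDENTICAL -> still life.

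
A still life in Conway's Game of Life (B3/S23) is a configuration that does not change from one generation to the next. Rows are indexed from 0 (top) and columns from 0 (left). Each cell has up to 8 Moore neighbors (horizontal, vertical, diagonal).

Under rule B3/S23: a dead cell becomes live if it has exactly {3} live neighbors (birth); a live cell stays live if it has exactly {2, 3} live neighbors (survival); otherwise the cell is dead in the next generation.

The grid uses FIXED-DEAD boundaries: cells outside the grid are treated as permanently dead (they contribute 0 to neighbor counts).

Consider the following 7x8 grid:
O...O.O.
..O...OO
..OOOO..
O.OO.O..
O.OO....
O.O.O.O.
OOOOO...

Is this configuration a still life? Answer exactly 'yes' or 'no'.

Compute generation 1 and compare to generation 0 (given above):
Generation 1:
.....OOO
.OO...OO
.....O..
.....O..
O....O..
O...OO..
O.O.OO..
Cell (0,0) differs: gen0=1 vs gen1=0 -> NOT a still life.

Answer: no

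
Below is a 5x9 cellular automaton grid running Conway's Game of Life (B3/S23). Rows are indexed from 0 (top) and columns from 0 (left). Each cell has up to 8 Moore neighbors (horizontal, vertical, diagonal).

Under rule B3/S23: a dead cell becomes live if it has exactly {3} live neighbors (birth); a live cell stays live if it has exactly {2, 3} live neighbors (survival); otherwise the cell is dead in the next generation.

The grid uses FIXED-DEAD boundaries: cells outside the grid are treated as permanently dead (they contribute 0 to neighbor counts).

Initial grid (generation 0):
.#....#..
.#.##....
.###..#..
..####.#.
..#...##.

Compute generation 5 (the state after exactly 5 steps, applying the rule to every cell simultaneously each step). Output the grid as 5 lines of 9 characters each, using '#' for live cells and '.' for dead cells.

Simulating step by step:
Generation 0 (given above): 17 live cells
Generation 1: 16 live cells
..#......
##.###...
.#....#..
....##.#.
..#.####.
Generation 2: 20 live cells
.####....
##.###...
####..#..
...##..#.
...##..#.
Generation 3: 12 live cells
##...#...
.....#...
#.....#..
.#...###.
...##....
Generation 4: 12 live cells
.........
##...##..
.......#.
....####.
....###..
Generation 5: 7 live cells
(generation 5 grid is the final answer)

Answer: .........
......#..
....#..#.
....#..#.
....#..#.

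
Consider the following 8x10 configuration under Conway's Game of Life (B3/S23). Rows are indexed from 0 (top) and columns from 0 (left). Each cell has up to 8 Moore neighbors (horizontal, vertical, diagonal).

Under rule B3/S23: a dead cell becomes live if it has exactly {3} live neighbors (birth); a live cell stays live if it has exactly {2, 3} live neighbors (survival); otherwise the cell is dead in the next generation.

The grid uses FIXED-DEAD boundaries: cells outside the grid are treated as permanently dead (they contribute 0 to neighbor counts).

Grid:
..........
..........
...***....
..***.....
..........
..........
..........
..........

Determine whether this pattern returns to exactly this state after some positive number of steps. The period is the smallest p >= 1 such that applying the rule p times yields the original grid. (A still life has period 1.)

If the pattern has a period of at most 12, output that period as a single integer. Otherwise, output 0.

Simulating and comparing each generation to the original:
Gen 0 (original, given above): 6 live cells
Gen 1: 6 live cells, differs from original
Gen 2: 6 live cells, MATCHES original -> period = 2

Answer: 2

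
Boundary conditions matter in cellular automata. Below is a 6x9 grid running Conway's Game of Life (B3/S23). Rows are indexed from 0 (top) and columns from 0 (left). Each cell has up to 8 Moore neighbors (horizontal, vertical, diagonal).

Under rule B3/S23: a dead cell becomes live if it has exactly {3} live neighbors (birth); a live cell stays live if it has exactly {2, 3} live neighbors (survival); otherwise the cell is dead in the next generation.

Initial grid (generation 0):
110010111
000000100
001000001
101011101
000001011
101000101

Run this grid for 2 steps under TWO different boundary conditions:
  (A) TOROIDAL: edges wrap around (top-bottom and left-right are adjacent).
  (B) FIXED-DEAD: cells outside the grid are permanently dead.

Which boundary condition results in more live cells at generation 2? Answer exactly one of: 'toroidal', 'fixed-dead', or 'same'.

Answer: same

Derivation:
Under TOROIDAL boundary, generation 2:
000001100
010001100
000100001
010000111
001100000
000000000
Population = 13

Under FIXED-DEAD boundary, generation 2:
000001010
001010000
110100000
000000100
001100101
000000010
Population = 13

Comparison: toroidal=13, fixed-dead=13 -> same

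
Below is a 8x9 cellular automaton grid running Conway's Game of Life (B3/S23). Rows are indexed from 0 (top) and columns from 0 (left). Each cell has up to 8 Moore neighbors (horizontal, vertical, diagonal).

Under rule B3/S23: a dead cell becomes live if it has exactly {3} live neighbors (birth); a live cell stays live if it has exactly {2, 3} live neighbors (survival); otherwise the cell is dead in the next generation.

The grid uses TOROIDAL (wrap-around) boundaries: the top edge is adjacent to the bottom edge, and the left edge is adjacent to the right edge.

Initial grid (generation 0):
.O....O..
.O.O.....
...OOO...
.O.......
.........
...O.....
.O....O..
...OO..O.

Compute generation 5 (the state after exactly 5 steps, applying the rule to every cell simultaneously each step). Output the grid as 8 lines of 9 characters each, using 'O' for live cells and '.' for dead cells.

Simulating step by step:
Generation 0 (given above): 14 live cells
Generation 1: 14 live cells
...OO....
...O.O...
...OO....
....O....
.........
.........
..OOO....
..O..OOO.
Generation 2: 17 live cells
..OO.....
..O..O...
...O.O...
...OO....
.........
...O.....
..OOOOO..
..O..OO..
Generation 3: 21 live cells
.OOOOOO..
..O......
..OO.O...
...OO....
...OO....
..OO.O...
..O...O..
.O....O..
Generation 4: 20 live cells
.O.OOOO..
......O..
..O......
.....O...
.....O...
..O..O...
.OOO.OO..
.O..O.OO.
Generation 5: 20 live cells
(generation 5 grid is the final answer)

Answer: ..OOO....
..OOO.O..
.........
.........
....OOO..
.OOO.O...
.O.O...O.
OO.....O.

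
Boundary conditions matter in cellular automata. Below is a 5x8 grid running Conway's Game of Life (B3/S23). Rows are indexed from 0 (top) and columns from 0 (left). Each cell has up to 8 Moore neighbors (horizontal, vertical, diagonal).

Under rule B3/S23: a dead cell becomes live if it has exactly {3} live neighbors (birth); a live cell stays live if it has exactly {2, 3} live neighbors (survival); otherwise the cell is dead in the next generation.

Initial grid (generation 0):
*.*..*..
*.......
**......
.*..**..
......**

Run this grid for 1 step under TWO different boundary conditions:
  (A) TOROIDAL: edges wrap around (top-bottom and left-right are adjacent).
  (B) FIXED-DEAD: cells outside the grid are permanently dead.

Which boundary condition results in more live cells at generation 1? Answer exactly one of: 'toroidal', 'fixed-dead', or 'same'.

Under TOROIDAL boundary, generation 1:
**....*.
*......*
**......
.*...***
**..*.**
Population = 16

Under FIXED-DEAD boundary, generation 1:
.*......
*.......
**......
**...**.
.....**.
Population = 10

Comparison: toroidal=16, fixed-dead=10 -> toroidal

Answer: toroidal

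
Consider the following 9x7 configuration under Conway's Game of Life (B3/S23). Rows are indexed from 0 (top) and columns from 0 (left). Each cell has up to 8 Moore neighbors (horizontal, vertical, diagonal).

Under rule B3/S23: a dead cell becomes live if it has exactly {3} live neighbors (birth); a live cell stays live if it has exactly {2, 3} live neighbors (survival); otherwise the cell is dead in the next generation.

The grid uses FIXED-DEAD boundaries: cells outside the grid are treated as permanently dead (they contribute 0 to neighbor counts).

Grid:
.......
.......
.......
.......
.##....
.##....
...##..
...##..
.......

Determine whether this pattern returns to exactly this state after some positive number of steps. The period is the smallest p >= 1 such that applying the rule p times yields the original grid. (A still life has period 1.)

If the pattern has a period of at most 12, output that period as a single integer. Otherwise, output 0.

Simulating and comparing each generation to the original:
Gen 0 (original, given above): 8 live cells
Gen 1: 6 live cells, differs from original
Gen 2: 8 live cells, MATCHES original -> period = 2

Answer: 2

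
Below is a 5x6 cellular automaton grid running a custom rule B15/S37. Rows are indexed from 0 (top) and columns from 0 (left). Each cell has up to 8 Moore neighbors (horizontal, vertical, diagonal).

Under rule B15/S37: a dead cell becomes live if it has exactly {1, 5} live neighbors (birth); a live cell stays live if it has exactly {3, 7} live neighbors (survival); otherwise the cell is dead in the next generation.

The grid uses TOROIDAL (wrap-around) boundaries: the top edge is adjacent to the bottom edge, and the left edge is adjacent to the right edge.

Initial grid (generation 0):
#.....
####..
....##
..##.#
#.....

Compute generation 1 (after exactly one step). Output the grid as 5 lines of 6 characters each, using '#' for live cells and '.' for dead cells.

Simulating step by step:
Generation 0 (given above): 11 live cells
Generation 1: 9 live cells
(generation 1 grid is the final answer)

Answer: ##..#.
##....
..##.#
.....#
......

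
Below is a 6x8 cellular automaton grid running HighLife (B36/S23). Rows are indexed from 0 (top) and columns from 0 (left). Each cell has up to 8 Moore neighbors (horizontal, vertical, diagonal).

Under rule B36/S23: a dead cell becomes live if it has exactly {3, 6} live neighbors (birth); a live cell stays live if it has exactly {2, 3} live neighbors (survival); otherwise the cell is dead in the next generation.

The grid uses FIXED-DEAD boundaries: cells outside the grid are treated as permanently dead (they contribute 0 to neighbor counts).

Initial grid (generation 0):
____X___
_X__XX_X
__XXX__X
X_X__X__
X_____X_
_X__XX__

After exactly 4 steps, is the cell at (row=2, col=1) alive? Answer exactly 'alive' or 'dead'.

Answer: alive

Derivation:
Simulating step by step:
Generation 0 (given above): 17 live cells
Generation 1: 14 live cells
____XX__
__X__XX_
__X_____
__X_XXX_
X___X_X_
_____X__
Generation 2: 18 live cells
____XXX_
___XXXX_
_XX_X___
_X__X_X_
___XXXX_
_____X__
Generation 3: 15 live cells
___X__X_
__X___X_
_XX__XX_
_X___XX_
___X__X_
_____XX_
Generation 4: 15 live cells
________
_XXX__XX
_XX____X
_X__X__X
____X__X
_____XX_

Cell (2,1) at generation 4: 1 -> alive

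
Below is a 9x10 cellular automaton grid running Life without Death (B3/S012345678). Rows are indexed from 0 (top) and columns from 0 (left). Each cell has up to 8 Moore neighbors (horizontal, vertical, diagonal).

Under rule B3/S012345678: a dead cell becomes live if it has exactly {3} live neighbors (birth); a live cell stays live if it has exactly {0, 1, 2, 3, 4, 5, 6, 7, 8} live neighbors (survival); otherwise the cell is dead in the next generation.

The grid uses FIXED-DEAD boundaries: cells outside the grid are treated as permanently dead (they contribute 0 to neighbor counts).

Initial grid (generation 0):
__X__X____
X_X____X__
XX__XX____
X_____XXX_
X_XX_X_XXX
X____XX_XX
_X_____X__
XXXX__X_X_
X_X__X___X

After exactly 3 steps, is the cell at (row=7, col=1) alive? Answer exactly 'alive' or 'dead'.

Answer: alive

Derivation:
Simulating step by step:
Generation 0 (given above): 37 live cells
Generation 1: 53 live cells
_XX__X____
X_XXXXXX__
XX__XX__X_
X_XX__XXXX
X_XXXX_XXX
X_X_XXX_XX
_X___X_X_X
XXXX__XXX_
X_XX_X___X
Generation 2: 60 live cells
_XX__X____
X_XXXXXX__
XX__XX__XX
X_XX__XXXX
X_XXXX_XXX
X_X_XXX_XX
_X___X_X_X
XXXX_XXXXX
X_XXXXXXXX
Generation 3: 61 live cells
_XX__X____
X_XXXXXXX_
XX__XX__XX
X_XX__XXXX
X_XXXX_XXX
X_X_XXX_XX
_X___X_X_X
XXXX_XXXXX
X_XXXXXXXX

Cell (7,1) at generation 3: 1 -> alive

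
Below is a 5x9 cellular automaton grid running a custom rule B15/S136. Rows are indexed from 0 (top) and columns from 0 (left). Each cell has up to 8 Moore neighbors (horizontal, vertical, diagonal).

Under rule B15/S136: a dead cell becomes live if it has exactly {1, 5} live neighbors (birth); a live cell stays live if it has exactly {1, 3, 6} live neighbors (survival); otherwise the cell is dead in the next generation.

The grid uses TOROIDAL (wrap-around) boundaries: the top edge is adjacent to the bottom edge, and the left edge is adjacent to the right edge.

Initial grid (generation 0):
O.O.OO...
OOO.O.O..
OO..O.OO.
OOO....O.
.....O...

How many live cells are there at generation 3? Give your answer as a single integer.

Simulating step by step:
Generation 0 (given above): 19 live cells
Generation 1: 16 live cells
.O..O..O.
.OOOO.O..
..O.O.OOO
O........
.O.....O.
Generation 2: 15 live cells
.OO......
.O..OOOO.
..OO...O.
....O....
...OOO.O.
Generation 3: 15 live cells
..O.OOO..
.OO...O..
O..O.....
.O.O.....
O..OO...O
Population at generation 3: 15

Answer: 15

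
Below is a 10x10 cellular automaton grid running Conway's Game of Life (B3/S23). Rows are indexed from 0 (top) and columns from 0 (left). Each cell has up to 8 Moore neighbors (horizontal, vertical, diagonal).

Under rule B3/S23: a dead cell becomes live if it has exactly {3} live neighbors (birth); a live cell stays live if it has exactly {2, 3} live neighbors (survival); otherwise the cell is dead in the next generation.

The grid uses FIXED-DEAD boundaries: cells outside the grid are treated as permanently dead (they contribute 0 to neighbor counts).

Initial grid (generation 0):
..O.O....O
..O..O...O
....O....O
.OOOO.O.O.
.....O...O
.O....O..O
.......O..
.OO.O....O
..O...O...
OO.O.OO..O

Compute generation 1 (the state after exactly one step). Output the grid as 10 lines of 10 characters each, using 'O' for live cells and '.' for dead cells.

Simulating step by step:
Generation 0 (given above): 32 live cells
Generation 1: 37 live cells
(generation 1 grid is the final answer)

Answer: ...O......
....OO..OO
.O..O...OO
..OOO...OO
.O.OOOOOOO
......O.O.
.OO.....O.
.OOO......
O...O.O...
.OO..OO...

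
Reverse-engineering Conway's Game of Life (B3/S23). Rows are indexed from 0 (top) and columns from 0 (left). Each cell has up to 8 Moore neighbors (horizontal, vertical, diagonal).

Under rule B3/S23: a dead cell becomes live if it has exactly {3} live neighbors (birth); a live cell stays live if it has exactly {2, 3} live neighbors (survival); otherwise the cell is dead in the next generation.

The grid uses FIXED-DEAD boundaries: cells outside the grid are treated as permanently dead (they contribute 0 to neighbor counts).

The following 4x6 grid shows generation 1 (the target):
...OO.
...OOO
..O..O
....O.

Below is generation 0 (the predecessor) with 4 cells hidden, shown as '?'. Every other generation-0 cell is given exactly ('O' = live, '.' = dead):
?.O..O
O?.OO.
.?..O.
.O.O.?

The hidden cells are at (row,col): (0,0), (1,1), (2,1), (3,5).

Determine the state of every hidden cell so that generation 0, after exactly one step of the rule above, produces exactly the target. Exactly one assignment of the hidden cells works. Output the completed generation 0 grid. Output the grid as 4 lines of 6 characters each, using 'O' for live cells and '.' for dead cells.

Answer: ..O..O
O..OO.
....O.
.O.O.O

Derivation:
Hidden generation-0 cells (in order): (0,0), (1,1), (2,1), (3,5).
A hidden cell only influences target cells in its own 3x3 neighborhood. Try each of the 2^4 = 16 assignments, step the completed generation 0 forward once under B3/S23, and compare with the target:
  (0,0)=. (1,1)=. (2,1)=. (3,5)=. -> step gives (2,4)='O' but target has '.' -> reject
  (0,0)=. (1,1)=. (2,1)=. (3,5)=O -> step reproduces the target at every cell -> ACCEPT
  (0,0)=. (1,1)=. (2,1)=O (3,5)=. -> step gives (1,1)='O' but target has '.' -> reject
  (0,0)=. (1,1)=. (2,1)=O (3,5)=O -> step gives (1,1)='O' but target has '.' -> reject
  (0,0)=. (1,1)=O (2,1)=. (3,5)=. -> step gives (0,1)='O' but target has '.' -> reject
  (0,0)=. (1,1)=O (2,1)=. (3,5)=O -> step gives (0,1)='O' but target has '.' -> reject
  (0,0)=. (1,1)=O (2,1)=O (3,5)=. -> step gives (0,1)='O' but target has '.' -> reject
  (0,0)=. (1,1)=O (2,1)=O (3,5)=O -> step gives (0,1)='O' but target has '.' -> reject
  (0,0)=O (1,1)=. (2,1)=. (3,5)=. -> step gives (0,1)='O' but target has '.' -> reject
  (0,0)=O (1,1)=. (2,1)=. (3,5)=O -> step gives (0,1)='O' but target has '.' -> reject
  (0,0)=O (1,1)=. (2,1)=O (3,5)=. -> step gives (0,1)='O' but target has '.' -> reject
  (0,0)=O (1,1)=. (2,1)=O (3,5)=O -> step gives (0,1)='O' but target has '.' -> reject
  (0,0)=O (1,1)=O (2,1)=. (3,5)=. -> step gives (0,0)='O' but target has '.' -> reject
  (0,0)=O (1,1)=O (2,1)=. (3,5)=O -> step gives (0,0)='O' but target has '.' -> reject
  (0,0)=O (1,1)=O (2,1)=O (3,5)=. -> step gives (0,0)='O' but target has '.' -> reject
  (0,0)=O (1,1)=O (2,1)=O (3,5)=O -> step gives (0,0)='O' but target has '.' -> reject
Unique solution: (0,0)=dead, (1,1)=dead, (2,1)=dead, (3,5)=live.
Check: live-neighbor counts of every cell in the completed generation 0:
121331
022333
223443
102131
Applying B3/S23 to generation 0 with these counts gives:
...OO.
...OOO
..O..O
....O.
which matches the target exactly.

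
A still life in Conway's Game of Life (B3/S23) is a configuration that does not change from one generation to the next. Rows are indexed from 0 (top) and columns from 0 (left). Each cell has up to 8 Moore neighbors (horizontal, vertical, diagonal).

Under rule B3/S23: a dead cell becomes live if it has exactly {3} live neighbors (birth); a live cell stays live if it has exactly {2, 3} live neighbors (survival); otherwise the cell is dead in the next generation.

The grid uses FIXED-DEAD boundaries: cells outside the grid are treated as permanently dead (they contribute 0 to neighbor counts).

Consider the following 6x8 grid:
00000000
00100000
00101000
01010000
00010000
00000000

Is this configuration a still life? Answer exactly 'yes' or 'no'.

Answer: no

Derivation:
Compute generation 1 and compare to generation 0 (given above):
Generation 1:
00000000
00010000
01100000
00011000
00100000
00000000
Cell (1,2) differs: gen0=1 vs gen1=0 -> NOT a still life.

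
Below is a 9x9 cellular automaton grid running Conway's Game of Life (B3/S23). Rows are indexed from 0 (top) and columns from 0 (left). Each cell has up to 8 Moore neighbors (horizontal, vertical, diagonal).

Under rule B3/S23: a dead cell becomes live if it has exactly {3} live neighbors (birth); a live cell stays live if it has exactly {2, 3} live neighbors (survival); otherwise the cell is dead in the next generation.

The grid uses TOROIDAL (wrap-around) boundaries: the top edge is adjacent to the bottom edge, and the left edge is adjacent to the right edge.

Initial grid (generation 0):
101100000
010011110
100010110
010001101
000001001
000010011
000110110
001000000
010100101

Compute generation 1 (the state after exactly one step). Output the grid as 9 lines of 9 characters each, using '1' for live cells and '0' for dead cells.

Answer: 100100001
111010010
110010000
000010001
000011001
000110001
000111111
001011100
110100000

Derivation:
Simulating step by step:
Generation 0 (given above): 30 live cells
Generation 1: 32 live cells
(generation 1 grid is the final answer)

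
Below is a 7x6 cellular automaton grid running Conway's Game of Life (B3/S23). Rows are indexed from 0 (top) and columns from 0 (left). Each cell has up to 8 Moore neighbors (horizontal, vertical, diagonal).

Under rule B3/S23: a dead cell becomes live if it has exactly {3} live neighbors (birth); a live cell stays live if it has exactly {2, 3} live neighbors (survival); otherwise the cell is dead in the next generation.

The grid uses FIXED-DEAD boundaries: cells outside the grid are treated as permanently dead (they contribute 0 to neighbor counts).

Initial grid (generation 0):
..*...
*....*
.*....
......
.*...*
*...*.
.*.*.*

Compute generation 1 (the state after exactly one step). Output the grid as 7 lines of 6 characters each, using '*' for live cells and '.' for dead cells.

Answer: ......
.*....
......
......
......
***.**
....*.

Derivation:
Simulating step by step:
Generation 0 (given above): 11 live cells
Generation 1: 7 live cells
(generation 1 grid is the final answer)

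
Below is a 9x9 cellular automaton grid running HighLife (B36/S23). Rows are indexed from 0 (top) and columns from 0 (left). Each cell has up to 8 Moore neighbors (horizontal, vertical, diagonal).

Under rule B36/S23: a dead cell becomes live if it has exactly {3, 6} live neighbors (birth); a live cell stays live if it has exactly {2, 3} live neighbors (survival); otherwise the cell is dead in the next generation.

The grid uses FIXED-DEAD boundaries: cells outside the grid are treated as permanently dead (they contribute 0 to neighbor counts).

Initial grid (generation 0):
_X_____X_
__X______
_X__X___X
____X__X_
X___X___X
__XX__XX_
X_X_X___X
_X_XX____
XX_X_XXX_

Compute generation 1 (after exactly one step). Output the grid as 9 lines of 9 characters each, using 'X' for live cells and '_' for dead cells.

Answer: _________
_XX______
___X_____
___XXX_XX
____XXX_X
__X_XX_XX
___XXX_X_
______XX_
XX_X_XX__

Derivation:
Simulating step by step:
Generation 0 (given above): 28 live cells
Generation 1: 28 live cells
(generation 1 grid is the final answer)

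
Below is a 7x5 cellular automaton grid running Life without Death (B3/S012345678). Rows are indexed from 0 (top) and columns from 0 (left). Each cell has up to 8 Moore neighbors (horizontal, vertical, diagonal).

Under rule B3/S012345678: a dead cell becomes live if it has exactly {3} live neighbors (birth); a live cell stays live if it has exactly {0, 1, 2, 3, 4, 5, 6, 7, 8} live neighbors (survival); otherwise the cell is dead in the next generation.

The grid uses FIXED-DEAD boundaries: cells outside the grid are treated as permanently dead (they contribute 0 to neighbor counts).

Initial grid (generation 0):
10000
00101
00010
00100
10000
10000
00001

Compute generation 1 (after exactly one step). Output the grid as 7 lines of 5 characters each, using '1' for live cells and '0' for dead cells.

Answer: 10000
00111
00110
00100
11000
10000
00001

Derivation:
Simulating step by step:
Generation 0 (given above): 8 live cells
Generation 1: 11 live cells
(generation 1 grid is the final answer)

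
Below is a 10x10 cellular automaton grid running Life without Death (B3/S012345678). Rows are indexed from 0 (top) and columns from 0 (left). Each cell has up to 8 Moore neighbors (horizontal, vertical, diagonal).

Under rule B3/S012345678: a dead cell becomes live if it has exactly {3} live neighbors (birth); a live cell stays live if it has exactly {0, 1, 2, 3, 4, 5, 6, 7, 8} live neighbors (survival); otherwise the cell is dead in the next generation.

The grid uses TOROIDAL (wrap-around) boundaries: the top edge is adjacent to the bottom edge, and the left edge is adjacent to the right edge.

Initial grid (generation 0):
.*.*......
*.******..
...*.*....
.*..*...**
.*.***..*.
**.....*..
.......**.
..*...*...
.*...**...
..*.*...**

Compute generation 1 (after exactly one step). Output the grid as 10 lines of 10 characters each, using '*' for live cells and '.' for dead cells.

Answer: **.*..****
********..
**.*.*.***
**..*...**
.*.***.**.
***.*.**.*
.*....***.
..*..**...
.***.***..
******..**

Derivation:
Simulating step by step:
Generation 0 (given above): 34 live cells
Generation 1: 61 live cells
(generation 1 grid is the final answer)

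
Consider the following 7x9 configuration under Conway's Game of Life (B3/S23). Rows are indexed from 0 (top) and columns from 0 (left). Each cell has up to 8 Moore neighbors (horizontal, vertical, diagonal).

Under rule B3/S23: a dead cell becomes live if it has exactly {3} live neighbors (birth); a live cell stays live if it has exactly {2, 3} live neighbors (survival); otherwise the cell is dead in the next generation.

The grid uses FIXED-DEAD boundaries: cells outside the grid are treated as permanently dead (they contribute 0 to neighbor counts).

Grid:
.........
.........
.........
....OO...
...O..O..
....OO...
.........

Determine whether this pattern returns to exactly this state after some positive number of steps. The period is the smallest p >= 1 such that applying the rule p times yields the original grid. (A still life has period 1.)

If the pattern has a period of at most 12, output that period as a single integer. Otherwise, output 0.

Simulating and comparing each generation to the original:
Gen 0 (original, given above): 6 live cells
Gen 1: 6 live cells, MATCHES original -> period = 1

Answer: 1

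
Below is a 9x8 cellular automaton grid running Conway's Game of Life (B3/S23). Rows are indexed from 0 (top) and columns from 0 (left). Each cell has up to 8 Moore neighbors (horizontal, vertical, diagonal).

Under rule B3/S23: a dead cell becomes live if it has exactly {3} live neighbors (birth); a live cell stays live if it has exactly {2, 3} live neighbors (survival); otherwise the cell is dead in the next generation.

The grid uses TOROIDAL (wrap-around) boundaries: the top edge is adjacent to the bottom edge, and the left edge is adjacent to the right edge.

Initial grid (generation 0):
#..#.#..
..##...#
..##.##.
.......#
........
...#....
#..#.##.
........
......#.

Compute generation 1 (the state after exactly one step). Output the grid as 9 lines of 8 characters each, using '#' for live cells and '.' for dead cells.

Answer: ..###.##
.#...#.#
..###.##
......#.
........
....#...
....#...
.....###
........

Derivation:
Simulating step by step:
Generation 0 (given above): 17 live cells
Generation 1: 19 live cells
(generation 1 grid is the final answer)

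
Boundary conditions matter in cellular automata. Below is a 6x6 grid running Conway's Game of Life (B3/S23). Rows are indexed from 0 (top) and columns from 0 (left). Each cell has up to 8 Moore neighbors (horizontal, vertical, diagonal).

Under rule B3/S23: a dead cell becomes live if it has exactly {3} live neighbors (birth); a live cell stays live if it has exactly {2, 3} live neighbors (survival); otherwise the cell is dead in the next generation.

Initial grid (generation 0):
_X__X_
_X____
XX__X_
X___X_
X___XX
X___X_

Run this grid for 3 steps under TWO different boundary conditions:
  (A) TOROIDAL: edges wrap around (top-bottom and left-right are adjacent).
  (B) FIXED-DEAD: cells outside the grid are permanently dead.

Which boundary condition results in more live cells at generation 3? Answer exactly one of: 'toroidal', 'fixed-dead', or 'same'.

Under TOROIDAL boundary, generation 3:
__XXX_
_XX__X
XX____
___X__
__XXX_
__X___
Population = 13

Under FIXED-DEAD boundary, generation 3:
_X____
XXX___
X__XX_
X__XX_
_XXX__
_XX___
Population = 15

Comparison: toroidal=13, fixed-dead=15 -> fixed-dead

Answer: fixed-dead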